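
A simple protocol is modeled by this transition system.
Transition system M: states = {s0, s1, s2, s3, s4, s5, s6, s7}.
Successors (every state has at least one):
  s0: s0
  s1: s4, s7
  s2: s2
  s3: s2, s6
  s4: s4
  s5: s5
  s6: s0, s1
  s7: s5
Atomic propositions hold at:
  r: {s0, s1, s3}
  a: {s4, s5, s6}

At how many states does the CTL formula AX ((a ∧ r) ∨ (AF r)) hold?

2

Sat(a ∧ r) = ∅
AF r: least fixpoint, start Z0 = {s0, s1, s3}, add states with every successor in Z. Z1 = {s0, s1, s3, s6}; fixed.
Sat(AF r) = {s0, s1, s3, s6}
Sat((a ∧ r) ∨ (AF r)) = {s0, s1, s3, s6}
Sat(AX ((a ∧ r) ∨ (AF r))) = {s : every successor in {s0, s1, s3, s6}} = {s0, s6}
|Sat(AX ((a ∧ r) ∨ (AF r)))| = |{s0, s6}| = 2.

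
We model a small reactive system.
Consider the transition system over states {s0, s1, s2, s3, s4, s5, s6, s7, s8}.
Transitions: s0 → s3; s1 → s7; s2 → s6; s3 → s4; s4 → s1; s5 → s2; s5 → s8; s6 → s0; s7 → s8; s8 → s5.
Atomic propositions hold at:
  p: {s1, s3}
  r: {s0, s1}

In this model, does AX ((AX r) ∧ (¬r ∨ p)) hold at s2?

Sat(AX r) = {s : every successor in {s0, s1}} = {s4, s6}
Sat(¬r) = {s2, s3, s4, s5, s6, s7, s8}
Sat(¬r ∨ p) = {s1, s2, s3, s4, s5, s6, s7, s8}
Sat((AX r) ∧ (¬r ∨ p)) = {s4, s6}
Sat(AX ((AX r) ∧ (¬r ∨ p))) = {s : every successor in {s4, s6}} = {s2, s3}
s2 ∈ Sat(AX ((AX r) ∧ (¬r ∨ p))) = {s2, s3}, so the formula holds at s2.

Yes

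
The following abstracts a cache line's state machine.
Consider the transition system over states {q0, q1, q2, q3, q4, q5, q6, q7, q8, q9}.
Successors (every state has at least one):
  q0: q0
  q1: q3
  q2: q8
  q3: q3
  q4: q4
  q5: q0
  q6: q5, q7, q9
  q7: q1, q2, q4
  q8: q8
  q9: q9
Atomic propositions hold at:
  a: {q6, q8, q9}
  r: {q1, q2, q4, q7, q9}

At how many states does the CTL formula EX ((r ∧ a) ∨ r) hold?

4

Sat(r ∧ a) = {q9}
Sat((r ∧ a) ∨ r) = {q1, q2, q4, q7, q9}
Sat(EX ((r ∧ a) ∨ r)) = {s : some successor in {q1, q2, q4, q7, q9}} = {q4, q6, q7, q9}
|Sat(EX ((r ∧ a) ∨ r))| = |{q4, q6, q7, q9}| = 4.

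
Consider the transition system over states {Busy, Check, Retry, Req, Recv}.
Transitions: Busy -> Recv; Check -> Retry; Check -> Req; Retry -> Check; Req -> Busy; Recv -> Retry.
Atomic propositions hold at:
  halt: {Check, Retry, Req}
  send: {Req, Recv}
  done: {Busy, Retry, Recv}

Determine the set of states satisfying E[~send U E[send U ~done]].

{Check, Retry, Req}

Sat(~send) = {Busy, Check, Retry}
Sat(~done) = {Check, Req}
E[send U ~done]: least fixpoint, start Z0 = Sat(~done) = {Check, Req}, add states in Sat(send) with some successor in Z. Already a fixed point.
Sat(E[send U ~done]) = {Check, Req}
E[~send U E[send U ~done]]: least fixpoint, start Z0 = Sat(E[send U ~done]) = {Check, Req}, add states in Sat(~send) with some successor in Z. Z1 = {Check, Retry, Req}; fixed.
Sat(E[~send U E[send U ~done]]) = {Check, Retry, Req}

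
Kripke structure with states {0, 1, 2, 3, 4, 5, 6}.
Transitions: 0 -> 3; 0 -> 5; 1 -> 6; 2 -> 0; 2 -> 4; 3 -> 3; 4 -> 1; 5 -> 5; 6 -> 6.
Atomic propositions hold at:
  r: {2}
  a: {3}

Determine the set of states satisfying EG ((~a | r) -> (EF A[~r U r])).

Sat(~a) = {0, 1, 2, 4, 5, 6}
Sat(~a | r) = {0, 1, 2, 4, 5, 6}
Sat(~r) = {0, 1, 3, 4, 5, 6}
A[~r U r]: least fixpoint, start Z0 = Sat(r) = {2}, add states in Sat(~r) with every successor in Z. Already a fixed point.
Sat(A[~r U r]) = {2}
EF A[~r U r]: least fixpoint, start Z0 = {2}, add states with some successor in Z. Already a fixed point.
Sat(EF A[~r U r]) = {2}
Sat((~a | r) -> (EF A[~r U r])) = {2, 3}
EG ((~a | r) -> (EF A[~r U r])): greatest fixpoint, start Z0 = {2, 3}, keep only states in Sat with some successor in Z. Z1 = {3}; fixed.
Sat(EG ((~a | r) -> (EF A[~r U r]))) = {3}

{3}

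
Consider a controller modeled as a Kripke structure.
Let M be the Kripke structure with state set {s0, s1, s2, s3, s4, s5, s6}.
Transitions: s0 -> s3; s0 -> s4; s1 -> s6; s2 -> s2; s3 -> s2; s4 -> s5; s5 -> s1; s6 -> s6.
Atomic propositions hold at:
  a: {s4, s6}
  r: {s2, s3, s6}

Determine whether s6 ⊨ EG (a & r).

Yes

Sat(a & r) = {s6}
EG (a & r): greatest fixpoint, start Z0 = {s6}, keep only states in Sat with some successor in Z. Already a fixed point.
Sat(EG (a & r)) = {s6}
s6 ∈ Sat(EG (a & r)) = {s6}, so the formula holds at s6.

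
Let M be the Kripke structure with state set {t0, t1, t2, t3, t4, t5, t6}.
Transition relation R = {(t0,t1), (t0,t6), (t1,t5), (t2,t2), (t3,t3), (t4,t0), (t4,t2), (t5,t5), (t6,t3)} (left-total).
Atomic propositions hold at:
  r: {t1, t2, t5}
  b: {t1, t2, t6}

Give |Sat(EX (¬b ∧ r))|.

2

Sat(¬b) = {t0, t3, t4, t5}
Sat(¬b ∧ r) = {t5}
Sat(EX (¬b ∧ r)) = {s : some successor in {t5}} = {t1, t5}
|Sat(EX (¬b ∧ r))| = |{t1, t5}| = 2.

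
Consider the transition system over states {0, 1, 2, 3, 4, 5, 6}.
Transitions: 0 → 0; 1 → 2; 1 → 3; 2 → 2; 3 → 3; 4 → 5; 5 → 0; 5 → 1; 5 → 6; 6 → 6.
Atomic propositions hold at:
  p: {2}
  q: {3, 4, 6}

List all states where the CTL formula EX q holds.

Sat(EX q) = {s : some successor in {3, 4, 6}} = {1, 3, 5, 6}

{1, 3, 5, 6}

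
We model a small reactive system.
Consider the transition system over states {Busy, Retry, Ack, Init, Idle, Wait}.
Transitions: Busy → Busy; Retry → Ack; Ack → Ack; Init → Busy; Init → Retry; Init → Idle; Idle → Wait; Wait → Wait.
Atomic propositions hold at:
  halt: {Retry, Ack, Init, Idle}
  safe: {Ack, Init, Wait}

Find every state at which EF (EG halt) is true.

EG halt: greatest fixpoint, start Z0 = {Retry, Ack, Init, Idle}, keep only states in Sat with some successor in Z. Z1 = {Retry, Ack, Init}; fixed.
Sat(EG halt) = {Retry, Ack, Init}
EF (EG halt): least fixpoint, start Z0 = {Retry, Ack, Init}, add states with some successor in Z. Already a fixed point.
Sat(EF (EG halt)) = {Retry, Ack, Init}

{Retry, Ack, Init}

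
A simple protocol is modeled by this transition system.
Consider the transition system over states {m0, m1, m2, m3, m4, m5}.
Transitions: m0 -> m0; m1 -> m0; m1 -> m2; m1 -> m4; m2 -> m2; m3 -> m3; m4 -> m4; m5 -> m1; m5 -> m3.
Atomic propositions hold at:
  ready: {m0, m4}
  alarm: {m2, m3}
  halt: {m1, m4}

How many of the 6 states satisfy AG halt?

1

AG halt: greatest fixpoint, start Z0 = {m1, m4}, keep only states in Sat with every successor in Z. Z1 = {m4}; fixed.
Sat(AG halt) = {m4}
|Sat(AG halt)| = |{m4}| = 1.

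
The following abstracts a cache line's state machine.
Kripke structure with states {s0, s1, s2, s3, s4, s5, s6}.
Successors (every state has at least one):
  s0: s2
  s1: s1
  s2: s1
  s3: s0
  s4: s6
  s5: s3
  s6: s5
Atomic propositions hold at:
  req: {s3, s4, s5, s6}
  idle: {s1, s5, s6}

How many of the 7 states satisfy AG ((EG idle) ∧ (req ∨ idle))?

EG idle: greatest fixpoint, start Z0 = {s1, s5, s6}, keep only states in Sat with some successor in Z. Z1 = {s1, s6}; Z2 = {s1}; fixed.
Sat(EG idle) = {s1}
Sat(req ∨ idle) = {s1, s3, s4, s5, s6}
Sat((EG idle) ∧ (req ∨ idle)) = {s1}
AG ((EG idle) ∧ (req ∨ idle)): greatest fixpoint, start Z0 = {s1}, keep only states in Sat with every successor in Z. Already a fixed point.
Sat(AG ((EG idle) ∧ (req ∨ idle))) = {s1}
|Sat(AG ((EG idle) ∧ (req ∨ idle)))| = |{s1}| = 1.

1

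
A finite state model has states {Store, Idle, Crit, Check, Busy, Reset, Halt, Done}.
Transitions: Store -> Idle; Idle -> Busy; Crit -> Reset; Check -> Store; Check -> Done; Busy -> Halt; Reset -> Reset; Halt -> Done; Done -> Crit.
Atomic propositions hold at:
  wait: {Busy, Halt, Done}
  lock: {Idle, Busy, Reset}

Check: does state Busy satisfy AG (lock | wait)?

Sat(lock | wait) = {Idle, Busy, Reset, Halt, Done}
AG (lock | wait): greatest fixpoint, start Z0 = {Idle, Busy, Reset, Halt, Done}, keep only states in Sat with every successor in Z. Z1 = {Idle, Busy, Reset, Halt}; Z2 = {Idle, Busy, Reset}; Z3 = {Idle, Reset}; Z4 = {Reset}; fixed.
Sat(AG (lock | wait)) = {Reset}
Busy ∉ Sat(AG (lock | wait)) = {Reset}, so the formula does not hold at Busy.

No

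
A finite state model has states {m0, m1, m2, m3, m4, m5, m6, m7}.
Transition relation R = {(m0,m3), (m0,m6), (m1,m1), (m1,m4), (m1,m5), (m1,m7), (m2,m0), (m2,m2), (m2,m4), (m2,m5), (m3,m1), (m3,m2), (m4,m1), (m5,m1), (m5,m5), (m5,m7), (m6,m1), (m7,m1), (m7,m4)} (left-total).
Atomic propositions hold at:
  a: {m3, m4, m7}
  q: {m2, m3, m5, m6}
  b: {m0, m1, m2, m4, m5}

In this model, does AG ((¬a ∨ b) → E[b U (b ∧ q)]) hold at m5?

Sat(¬a) = {m0, m1, m2, m5, m6}
Sat(¬a ∨ b) = {m0, m1, m2, m4, m5, m6}
Sat(b ∧ q) = {m2, m5}
E[b U (b ∧ q)]: least fixpoint, start Z0 = Sat((b ∧ q)) = {m2, m5}, add states in Sat(b) with some successor in Z. Z1 = {m1, m2, m5}; Z2 = {m1, m2, m4, m5}; fixed.
Sat(E[b U (b ∧ q)]) = {m1, m2, m4, m5}
Sat((¬a ∨ b) → E[b U (b ∧ q)]) = {m1, m2, m3, m4, m5, m7}
AG ((¬a ∨ b) → E[b U (b ∧ q)]): greatest fixpoint, start Z0 = {m1, m2, m3, m4, m5, m7}, keep only states in Sat with every successor in Z. Z1 = {m1, m3, m4, m5, m7}; Z2 = {m1, m4, m5, m7}; fixed.
Sat(AG ((¬a ∨ b) → E[b U (b ∧ q)])) = {m1, m4, m5, m7}
m5 ∈ Sat(AG ((¬a ∨ b) → E[b U (b ∧ q)])) = {m1, m4, m5, m7}, so the formula holds at m5.

Yes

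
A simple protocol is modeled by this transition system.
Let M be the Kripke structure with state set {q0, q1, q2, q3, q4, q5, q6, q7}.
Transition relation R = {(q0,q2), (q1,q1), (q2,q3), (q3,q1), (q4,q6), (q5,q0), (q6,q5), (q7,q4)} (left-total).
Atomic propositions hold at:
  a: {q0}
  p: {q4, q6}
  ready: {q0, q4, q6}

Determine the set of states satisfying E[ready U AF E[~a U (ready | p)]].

Sat(~a) = {q1, q2, q3, q4, q5, q6, q7}
Sat(ready | p) = {q0, q4, q6}
E[~a U (ready | p)]: least fixpoint, start Z0 = Sat((ready | p)) = {q0, q4, q6}, add states in Sat(~a) with some successor in Z. Z1 = {q0, q4, q5, q6, q7}; fixed.
Sat(E[~a U (ready | p)]) = {q0, q4, q5, q6, q7}
AF E[~a U (ready | p)]: least fixpoint, start Z0 = {q0, q4, q5, q6, q7}, add states with every successor in Z. Already a fixed point.
Sat(AF E[~a U (ready | p)]) = {q0, q4, q5, q6, q7}
E[ready U AF E[~a U (ready | p)]]: least fixpoint, start Z0 = Sat(AF E[~a U (ready | p)]) = {q0, q4, q5, q6, q7}, add states in Sat(ready) with some successor in Z. Already a fixed point.
Sat(E[ready U AF E[~a U (ready | p)]]) = {q0, q4, q5, q6, q7}

{q0, q4, q5, q6, q7}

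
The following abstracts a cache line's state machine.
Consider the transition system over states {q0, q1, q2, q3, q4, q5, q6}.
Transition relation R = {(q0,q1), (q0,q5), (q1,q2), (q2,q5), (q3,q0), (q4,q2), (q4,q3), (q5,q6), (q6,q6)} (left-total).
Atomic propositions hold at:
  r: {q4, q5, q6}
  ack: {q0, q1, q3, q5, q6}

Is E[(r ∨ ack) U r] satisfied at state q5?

Sat(r ∨ ack) = {q0, q1, q3, q4, q5, q6}
E[(r ∨ ack) U r]: least fixpoint, start Z0 = Sat(r) = {q4, q5, q6}, add states in Sat(r ∨ ack) with some successor in Z. Z1 = {q0, q4, q5, q6}; Z2 = {q0, q3, q4, q5, q6}; fixed.
Sat(E[(r ∨ ack) U r]) = {q0, q3, q4, q5, q6}
q5 ∈ Sat(E[(r ∨ ack) U r]) = {q0, q3, q4, q5, q6}, so the formula holds at q5.

Yes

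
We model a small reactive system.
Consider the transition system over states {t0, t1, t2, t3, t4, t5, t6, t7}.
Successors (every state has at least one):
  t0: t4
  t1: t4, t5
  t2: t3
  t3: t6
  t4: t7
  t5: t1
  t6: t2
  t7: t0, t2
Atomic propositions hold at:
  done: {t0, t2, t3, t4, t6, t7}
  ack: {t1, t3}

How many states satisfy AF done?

6

AF done: least fixpoint, start Z0 = {t0, t2, t3, t4, t6, t7}, add states with every successor in Z. Already a fixed point.
Sat(AF done) = {t0, t2, t3, t4, t6, t7}
|Sat(AF done)| = |{t0, t2, t3, t4, t6, t7}| = 6.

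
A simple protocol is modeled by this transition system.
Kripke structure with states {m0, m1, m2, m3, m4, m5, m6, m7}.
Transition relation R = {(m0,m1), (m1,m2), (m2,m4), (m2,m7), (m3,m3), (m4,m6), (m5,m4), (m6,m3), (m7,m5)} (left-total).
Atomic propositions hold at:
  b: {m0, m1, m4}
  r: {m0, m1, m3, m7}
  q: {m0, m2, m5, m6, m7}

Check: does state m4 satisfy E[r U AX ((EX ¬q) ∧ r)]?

No

Sat(¬q) = {m1, m3, m4}
Sat(EX ¬q) = {s : some successor in {m1, m3, m4}} = {m0, m2, m3, m5, m6}
Sat((EX ¬q) ∧ r) = {m0, m3}
Sat(AX ((EX ¬q) ∧ r)) = {s : every successor in {m0, m3}} = {m3, m6}
E[r U AX ((EX ¬q) ∧ r)]: least fixpoint, start Z0 = Sat(AX ((EX ¬q) ∧ r)) = {m3, m6}, add states in Sat(r) with some successor in Z. Already a fixed point.
Sat(E[r U AX ((EX ¬q) ∧ r)]) = {m3, m6}
m4 ∉ Sat(E[r U AX ((EX ¬q) ∧ r)]) = {m3, m6}, so the formula does not hold at m4.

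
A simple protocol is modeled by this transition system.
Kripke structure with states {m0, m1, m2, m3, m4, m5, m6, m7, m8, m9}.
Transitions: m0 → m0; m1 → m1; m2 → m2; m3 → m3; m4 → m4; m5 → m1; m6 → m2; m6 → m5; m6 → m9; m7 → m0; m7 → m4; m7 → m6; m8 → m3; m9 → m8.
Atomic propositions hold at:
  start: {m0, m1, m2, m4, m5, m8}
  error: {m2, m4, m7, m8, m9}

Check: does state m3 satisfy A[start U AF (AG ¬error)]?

Sat(¬error) = {m0, m1, m3, m5, m6}
AG ¬error: greatest fixpoint, start Z0 = {m0, m1, m3, m5, m6}, keep only states in Sat with every successor in Z. Z1 = {m0, m1, m3, m5}; fixed.
Sat(AG ¬error) = {m0, m1, m3, m5}
AF (AG ¬error): least fixpoint, start Z0 = {m0, m1, m3, m5}, add states with every successor in Z. Z1 = {m0, m1, m3, m5, m8}; Z2 = {m0, m1, m3, m5, m8, m9}; fixed.
Sat(AF (AG ¬error)) = {m0, m1, m3, m5, m8, m9}
A[start U AF (AG ¬error)]: least fixpoint, start Z0 = Sat(AF (AG ¬error)) = {m0, m1, m3, m5, m8, m9}, add states in Sat(start) with every successor in Z. Already a fixed point.
Sat(A[start U AF (AG ¬error)]) = {m0, m1, m3, m5, m8, m9}
m3 ∈ Sat(A[start U AF (AG ¬error)]) = {m0, m1, m3, m5, m8, m9}, so the formula holds at m3.

Yes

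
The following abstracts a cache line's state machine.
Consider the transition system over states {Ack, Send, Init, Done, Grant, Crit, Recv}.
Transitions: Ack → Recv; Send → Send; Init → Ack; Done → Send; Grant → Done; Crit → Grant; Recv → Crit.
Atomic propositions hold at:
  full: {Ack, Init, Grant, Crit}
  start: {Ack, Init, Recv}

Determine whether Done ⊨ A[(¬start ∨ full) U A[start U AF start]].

Sat(¬start) = {Send, Done, Grant, Crit}
Sat(¬start ∨ full) = {Ack, Send, Init, Done, Grant, Crit}
AF start: least fixpoint, start Z0 = {Ack, Init, Recv}, add states with every successor in Z. Already a fixed point.
Sat(AF start) = {Ack, Init, Recv}
A[start U AF start]: least fixpoint, start Z0 = Sat(AF start) = {Ack, Init, Recv}, add states in Sat(start) with every successor in Z. Already a fixed point.
Sat(A[start U AF start]) = {Ack, Init, Recv}
A[(¬start ∨ full) U A[start U AF start]]: least fixpoint, start Z0 = Sat(A[start U AF start]) = {Ack, Init, Recv}, add states in Sat(¬start ∨ full) with every successor in Z. Already a fixed point.
Sat(A[(¬start ∨ full) U A[start U AF start]]) = {Ack, Init, Recv}
Done ∉ Sat(A[(¬start ∨ full) U A[start U AF start]]) = {Ack, Init, Recv}, so the formula does not hold at Done.

No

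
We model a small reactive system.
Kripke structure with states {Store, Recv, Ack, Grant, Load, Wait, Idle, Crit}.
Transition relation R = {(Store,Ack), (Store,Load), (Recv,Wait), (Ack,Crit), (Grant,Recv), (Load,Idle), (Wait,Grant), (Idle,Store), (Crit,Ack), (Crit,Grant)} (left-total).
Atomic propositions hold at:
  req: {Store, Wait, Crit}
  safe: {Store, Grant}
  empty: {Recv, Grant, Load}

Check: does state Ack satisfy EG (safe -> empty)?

Sat(safe -> empty) = {Recv, Ack, Grant, Load, Wait, Idle, Crit}
EG (safe -> empty): greatest fixpoint, start Z0 = {Recv, Ack, Grant, Load, Wait, Idle, Crit}, keep only states in Sat with some successor in Z. Z1 = {Recv, Ack, Grant, Load, Wait, Crit}; Z2 = {Recv, Ack, Grant, Wait, Crit}; fixed.
Sat(EG (safe -> empty)) = {Recv, Ack, Grant, Wait, Crit}
Ack ∈ Sat(EG (safe -> empty)) = {Recv, Ack, Grant, Wait, Crit}, so the formula holds at Ack.

Yes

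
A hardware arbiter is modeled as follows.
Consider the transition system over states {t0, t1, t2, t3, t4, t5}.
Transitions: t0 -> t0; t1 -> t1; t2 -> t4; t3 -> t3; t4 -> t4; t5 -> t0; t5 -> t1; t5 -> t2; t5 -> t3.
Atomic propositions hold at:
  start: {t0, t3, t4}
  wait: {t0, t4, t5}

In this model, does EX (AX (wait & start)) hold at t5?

Yes

Sat(wait & start) = {t0, t4}
Sat(AX (wait & start)) = {s : every successor in {t0, t4}} = {t0, t2, t4}
Sat(EX (AX (wait & start))) = {s : some successor in {t0, t2, t4}} = {t0, t2, t4, t5}
t5 ∈ Sat(EX (AX (wait & start))) = {t0, t2, t4, t5}, so the formula holds at t5.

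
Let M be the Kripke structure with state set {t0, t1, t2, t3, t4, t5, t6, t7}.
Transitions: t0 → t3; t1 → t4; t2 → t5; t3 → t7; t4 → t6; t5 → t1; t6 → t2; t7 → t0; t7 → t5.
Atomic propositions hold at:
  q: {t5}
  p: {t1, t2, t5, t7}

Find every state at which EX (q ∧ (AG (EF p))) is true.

EF p: least fixpoint, start Z0 = {t1, t2, t5, t7}, add states with some successor in Z. Z1 = {t1, t2, t3, t5, t6, t7}; Z2 = {t0, t1, t2, t3, t4, t5, t6, t7}; fixed.
Sat(EF p) = {t0, t1, t2, t3, t4, t5, t6, t7}
AG (EF p): greatest fixpoint, start Z0 = {t0, t1, t2, t3, t4, t5, t6, t7}, keep only states in Sat with every successor in Z. Already a fixed point.
Sat(AG (EF p)) = {t0, t1, t2, t3, t4, t5, t6, t7}
Sat(q ∧ (AG (EF p))) = {t5}
Sat(EX (q ∧ (AG (EF p)))) = {s : some successor in {t5}} = {t2, t7}

{t2, t7}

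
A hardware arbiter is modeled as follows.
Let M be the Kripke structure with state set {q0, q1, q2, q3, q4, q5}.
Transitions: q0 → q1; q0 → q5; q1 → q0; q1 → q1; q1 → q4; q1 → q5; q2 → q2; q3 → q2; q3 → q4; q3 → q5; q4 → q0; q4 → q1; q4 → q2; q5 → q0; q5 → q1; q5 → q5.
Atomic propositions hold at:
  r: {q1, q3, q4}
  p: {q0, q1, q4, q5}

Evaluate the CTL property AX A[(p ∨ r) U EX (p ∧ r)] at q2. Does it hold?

Sat(p ∨ r) = {q0, q1, q3, q4, q5}
Sat(p ∧ r) = {q1, q4}
Sat(EX (p ∧ r)) = {s : some successor in {q1, q4}} = {q0, q1, q3, q4, q5}
A[(p ∨ r) U EX (p ∧ r)]: least fixpoint, start Z0 = Sat(EX (p ∧ r)) = {q0, q1, q3, q4, q5}, add states in Sat(p ∨ r) with every successor in Z. Already a fixed point.
Sat(A[(p ∨ r) U EX (p ∧ r)]) = {q0, q1, q3, q4, q5}
Sat(AX A[(p ∨ r) U EX (p ∧ r)]) = {s : every successor in {q0, q1, q3, q4, q5}} = {q0, q1, q5}
q2 ∉ Sat(AX A[(p ∨ r) U EX (p ∧ r)]) = {q0, q1, q5}, so the formula does not hold at q2.

No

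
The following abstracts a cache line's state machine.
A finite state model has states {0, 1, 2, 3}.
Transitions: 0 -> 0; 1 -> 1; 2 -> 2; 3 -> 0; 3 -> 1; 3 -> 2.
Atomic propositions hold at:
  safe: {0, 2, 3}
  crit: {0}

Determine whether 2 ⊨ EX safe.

Sat(EX safe) = {s : some successor in {0, 2, 3}} = {0, 2, 3}
2 ∈ Sat(EX safe) = {0, 2, 3}, so the formula holds at 2.

Yes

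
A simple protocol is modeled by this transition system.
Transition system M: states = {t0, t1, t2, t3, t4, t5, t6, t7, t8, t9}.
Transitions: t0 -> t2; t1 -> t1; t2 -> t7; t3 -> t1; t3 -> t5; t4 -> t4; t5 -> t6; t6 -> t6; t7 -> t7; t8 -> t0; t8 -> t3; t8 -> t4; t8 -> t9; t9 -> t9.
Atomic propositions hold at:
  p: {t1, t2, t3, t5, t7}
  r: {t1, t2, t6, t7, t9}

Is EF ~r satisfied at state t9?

Sat(~r) = {t0, t3, t4, t5, t8}
EF ~r: least fixpoint, start Z0 = {t0, t3, t4, t5, t8}, add states with some successor in Z. Already a fixed point.
Sat(EF ~r) = {t0, t3, t4, t5, t8}
t9 ∉ Sat(EF ~r) = {t0, t3, t4, t5, t8}, so the formula does not hold at t9.

No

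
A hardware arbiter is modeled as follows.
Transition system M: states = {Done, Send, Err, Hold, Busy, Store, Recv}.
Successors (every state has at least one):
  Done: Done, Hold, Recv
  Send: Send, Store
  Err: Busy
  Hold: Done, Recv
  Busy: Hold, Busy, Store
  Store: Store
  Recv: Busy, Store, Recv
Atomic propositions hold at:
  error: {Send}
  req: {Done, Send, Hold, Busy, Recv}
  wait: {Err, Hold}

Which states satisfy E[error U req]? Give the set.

{Done, Send, Hold, Busy, Recv}

E[error U req]: least fixpoint, start Z0 = Sat(req) = {Done, Send, Hold, Busy, Recv}, add states in Sat(error) with some successor in Z. Already a fixed point.
Sat(E[error U req]) = {Done, Send, Hold, Busy, Recv}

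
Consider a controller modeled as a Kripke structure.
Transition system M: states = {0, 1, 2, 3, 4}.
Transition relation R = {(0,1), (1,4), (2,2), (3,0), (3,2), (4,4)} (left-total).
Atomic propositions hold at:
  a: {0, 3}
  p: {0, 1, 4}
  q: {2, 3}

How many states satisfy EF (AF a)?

AF a: least fixpoint, start Z0 = {0, 3}, add states with every successor in Z. Already a fixed point.
Sat(AF a) = {0, 3}
EF (AF a): least fixpoint, start Z0 = {0, 3}, add states with some successor in Z. Already a fixed point.
Sat(EF (AF a)) = {0, 3}
|Sat(EF (AF a))| = |{0, 3}| = 2.

2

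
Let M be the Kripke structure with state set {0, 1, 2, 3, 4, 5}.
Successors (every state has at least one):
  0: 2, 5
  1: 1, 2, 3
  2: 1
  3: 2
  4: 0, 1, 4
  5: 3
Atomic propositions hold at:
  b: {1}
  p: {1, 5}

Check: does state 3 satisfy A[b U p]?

No

A[b U p]: least fixpoint, start Z0 = Sat(p) = {1, 5}, add states in Sat(b) with every successor in Z. Already a fixed point.
Sat(A[b U p]) = {1, 5}
3 ∉ Sat(A[b U p]) = {1, 5}, so the formula does not hold at 3.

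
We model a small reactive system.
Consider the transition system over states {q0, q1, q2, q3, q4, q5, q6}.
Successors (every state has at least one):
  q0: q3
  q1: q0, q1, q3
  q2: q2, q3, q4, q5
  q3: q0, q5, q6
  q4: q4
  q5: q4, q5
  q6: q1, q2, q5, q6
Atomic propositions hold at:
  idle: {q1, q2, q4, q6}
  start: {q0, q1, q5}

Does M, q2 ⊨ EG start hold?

EG start: greatest fixpoint, start Z0 = {q0, q1, q5}, keep only states in Sat with some successor in Z. Z1 = {q1, q5}; fixed.
Sat(EG start) = {q1, q5}
q2 ∉ Sat(EG start) = {q1, q5}, so the formula does not hold at q2.

No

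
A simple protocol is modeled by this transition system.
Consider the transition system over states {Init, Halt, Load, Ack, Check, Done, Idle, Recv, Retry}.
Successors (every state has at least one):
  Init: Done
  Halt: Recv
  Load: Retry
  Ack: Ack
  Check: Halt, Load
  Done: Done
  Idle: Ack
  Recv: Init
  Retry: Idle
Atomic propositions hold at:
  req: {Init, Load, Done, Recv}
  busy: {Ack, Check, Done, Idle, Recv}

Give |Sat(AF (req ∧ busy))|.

Sat(req ∧ busy) = {Done, Recv}
AF (req ∧ busy): least fixpoint, start Z0 = {Done, Recv}, add states with every successor in Z. Z1 = {Init, Halt, Done, Recv}; fixed.
Sat(AF (req ∧ busy)) = {Init, Halt, Done, Recv}
|Sat(AF (req ∧ busy))| = |{Init, Halt, Done, Recv}| = 4.

4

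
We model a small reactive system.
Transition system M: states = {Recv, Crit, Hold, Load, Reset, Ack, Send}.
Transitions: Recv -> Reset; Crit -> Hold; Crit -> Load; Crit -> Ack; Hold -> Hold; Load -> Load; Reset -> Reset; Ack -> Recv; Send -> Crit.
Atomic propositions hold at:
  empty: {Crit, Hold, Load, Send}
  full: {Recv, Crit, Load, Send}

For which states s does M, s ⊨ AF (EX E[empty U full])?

E[empty U full]: least fixpoint, start Z0 = Sat(full) = {Recv, Crit, Load, Send}, add states in Sat(empty) with some successor in Z. Already a fixed point.
Sat(E[empty U full]) = {Recv, Crit, Load, Send}
Sat(EX E[empty U full]) = {s : some successor in {Recv, Crit, Load, Send}} = {Crit, Load, Ack, Send}
AF (EX E[empty U full]): least fixpoint, start Z0 = {Crit, Load, Ack, Send}, add states with every successor in Z. Already a fixed point.
Sat(AF (EX E[empty U full])) = {Crit, Load, Ack, Send}

{Crit, Load, Ack, Send}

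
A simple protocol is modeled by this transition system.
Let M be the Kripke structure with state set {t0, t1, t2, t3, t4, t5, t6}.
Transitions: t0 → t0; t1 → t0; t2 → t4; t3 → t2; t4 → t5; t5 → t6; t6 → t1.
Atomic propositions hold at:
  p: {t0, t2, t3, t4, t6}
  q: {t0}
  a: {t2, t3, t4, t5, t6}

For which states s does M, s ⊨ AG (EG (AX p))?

{t0, t1}

Sat(AX p) = {s : every successor in {t0, t2, t3, t4, t6}} = {t0, t1, t2, t3, t5}
EG (AX p): greatest fixpoint, start Z0 = {t0, t1, t2, t3, t5}, keep only states in Sat with some successor in Z. Z1 = {t0, t1, t3}; Z2 = {t0, t1}; fixed.
Sat(EG (AX p)) = {t0, t1}
AG (EG (AX p)): greatest fixpoint, start Z0 = {t0, t1}, keep only states in Sat with every successor in Z. Already a fixed point.
Sat(AG (EG (AX p))) = {t0, t1}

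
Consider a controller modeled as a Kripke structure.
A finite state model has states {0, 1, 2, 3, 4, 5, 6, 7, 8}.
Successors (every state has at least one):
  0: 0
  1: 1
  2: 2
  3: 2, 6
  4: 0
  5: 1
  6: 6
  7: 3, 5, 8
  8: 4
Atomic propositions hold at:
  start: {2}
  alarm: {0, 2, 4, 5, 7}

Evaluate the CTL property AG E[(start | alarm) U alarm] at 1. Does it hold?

Sat(start | alarm) = {0, 2, 4, 5, 7}
E[(start | alarm) U alarm]: least fixpoint, start Z0 = Sat(alarm) = {0, 2, 4, 5, 7}, add states in Sat(start | alarm) with some successor in Z. Already a fixed point.
Sat(E[(start | alarm) U alarm]) = {0, 2, 4, 5, 7}
AG E[(start | alarm) U alarm]: greatest fixpoint, start Z0 = {0, 2, 4, 5, 7}, keep only states in Sat with every successor in Z. Z1 = {0, 2, 4}; fixed.
Sat(AG E[(start | alarm) U alarm]) = {0, 2, 4}
1 ∉ Sat(AG E[(start | alarm) U alarm]) = {0, 2, 4}, so the formula does not hold at 1.

No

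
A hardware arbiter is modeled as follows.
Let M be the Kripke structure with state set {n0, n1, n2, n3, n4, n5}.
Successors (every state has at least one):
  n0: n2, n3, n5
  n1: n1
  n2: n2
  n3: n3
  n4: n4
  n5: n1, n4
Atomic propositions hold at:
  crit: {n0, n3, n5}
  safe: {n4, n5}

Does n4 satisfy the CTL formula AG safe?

Yes

AG safe: greatest fixpoint, start Z0 = {n4, n5}, keep only states in Sat with every successor in Z. Z1 = {n4}; fixed.
Sat(AG safe) = {n4}
n4 ∈ Sat(AG safe) = {n4}, so the formula holds at n4.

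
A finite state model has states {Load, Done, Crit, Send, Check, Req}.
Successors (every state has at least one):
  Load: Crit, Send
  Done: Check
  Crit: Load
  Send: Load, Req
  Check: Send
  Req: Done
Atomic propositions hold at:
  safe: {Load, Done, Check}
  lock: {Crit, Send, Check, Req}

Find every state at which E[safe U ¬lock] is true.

Sat(¬lock) = {Load, Done}
E[safe U ¬lock]: least fixpoint, start Z0 = Sat(¬lock) = {Load, Done}, add states in Sat(safe) with some successor in Z. Already a fixed point.
Sat(E[safe U ¬lock]) = {Load, Done}

{Load, Done}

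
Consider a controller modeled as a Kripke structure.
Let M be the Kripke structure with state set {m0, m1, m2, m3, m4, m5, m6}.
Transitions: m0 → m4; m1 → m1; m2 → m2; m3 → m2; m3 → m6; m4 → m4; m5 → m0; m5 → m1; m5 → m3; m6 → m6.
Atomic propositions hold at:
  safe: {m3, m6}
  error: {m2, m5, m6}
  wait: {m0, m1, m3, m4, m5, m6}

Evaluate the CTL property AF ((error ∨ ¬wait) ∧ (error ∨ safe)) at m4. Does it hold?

Sat(¬wait) = {m2}
Sat(error ∨ ¬wait) = {m2, m5, m6}
Sat(error ∨ safe) = {m2, m3, m5, m6}
Sat((error ∨ ¬wait) ∧ (error ∨ safe)) = {m2, m5, m6}
AF ((error ∨ ¬wait) ∧ (error ∨ safe)): least fixpoint, start Z0 = {m2, m5, m6}, add states with every successor in Z. Z1 = {m2, m3, m5, m6}; fixed.
Sat(AF ((error ∨ ¬wait) ∧ (error ∨ safe))) = {m2, m3, m5, m6}
m4 ∉ Sat(AF ((error ∨ ¬wait) ∧ (error ∨ safe))) = {m2, m3, m5, m6}, so the formula does not hold at m4.

No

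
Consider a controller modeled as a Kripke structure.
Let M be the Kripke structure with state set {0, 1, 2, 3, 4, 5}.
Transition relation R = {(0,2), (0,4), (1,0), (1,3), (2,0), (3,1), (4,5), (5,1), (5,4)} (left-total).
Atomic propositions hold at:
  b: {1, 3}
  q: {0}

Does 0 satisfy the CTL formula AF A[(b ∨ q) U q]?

Yes

Sat(b ∨ q) = {0, 1, 3}
A[(b ∨ q) U q]: least fixpoint, start Z0 = Sat(q) = {0}, add states in Sat(b ∨ q) with every successor in Z. Already a fixed point.
Sat(A[(b ∨ q) U q]) = {0}
AF A[(b ∨ q) U q]: least fixpoint, start Z0 = {0}, add states with every successor in Z. Z1 = {0, 2}; fixed.
Sat(AF A[(b ∨ q) U q]) = {0, 2}
0 ∈ Sat(AF A[(b ∨ q) U q]) = {0, 2}, so the formula holds at 0.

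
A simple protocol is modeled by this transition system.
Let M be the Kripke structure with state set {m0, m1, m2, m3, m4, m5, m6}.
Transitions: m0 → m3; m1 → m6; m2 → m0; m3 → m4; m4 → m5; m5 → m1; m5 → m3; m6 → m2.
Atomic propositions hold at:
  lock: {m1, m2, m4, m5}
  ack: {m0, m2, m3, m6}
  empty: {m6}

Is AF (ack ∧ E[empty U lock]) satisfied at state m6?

Yes

E[empty U lock]: least fixpoint, start Z0 = Sat(lock) = {m1, m2, m4, m5}, add states in Sat(empty) with some successor in Z. Z1 = {m1, m2, m4, m5, m6}; fixed.
Sat(E[empty U lock]) = {m1, m2, m4, m5, m6}
Sat(ack ∧ E[empty U lock]) = {m2, m6}
AF (ack ∧ E[empty U lock]): least fixpoint, start Z0 = {m2, m6}, add states with every successor in Z. Z1 = {m1, m2, m6}; fixed.
Sat(AF (ack ∧ E[empty U lock])) = {m1, m2, m6}
m6 ∈ Sat(AF (ack ∧ E[empty U lock])) = {m1, m2, m6}, so the formula holds at m6.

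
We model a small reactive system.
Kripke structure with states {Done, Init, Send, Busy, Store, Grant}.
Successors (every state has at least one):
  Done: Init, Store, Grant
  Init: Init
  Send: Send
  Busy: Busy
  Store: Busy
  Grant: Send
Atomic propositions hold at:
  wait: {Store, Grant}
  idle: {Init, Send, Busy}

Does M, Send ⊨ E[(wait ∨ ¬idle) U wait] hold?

Sat(¬idle) = {Done, Store, Grant}
Sat(wait ∨ ¬idle) = {Done, Store, Grant}
E[(wait ∨ ¬idle) U wait]: least fixpoint, start Z0 = Sat(wait) = {Store, Grant}, add states in Sat(wait ∨ ¬idle) with some successor in Z. Z1 = {Done, Store, Grant}; fixed.
Sat(E[(wait ∨ ¬idle) U wait]) = {Done, Store, Grant}
Send ∉ Sat(E[(wait ∨ ¬idle) U wait]) = {Done, Store, Grant}, so the formula does not hold at Send.

No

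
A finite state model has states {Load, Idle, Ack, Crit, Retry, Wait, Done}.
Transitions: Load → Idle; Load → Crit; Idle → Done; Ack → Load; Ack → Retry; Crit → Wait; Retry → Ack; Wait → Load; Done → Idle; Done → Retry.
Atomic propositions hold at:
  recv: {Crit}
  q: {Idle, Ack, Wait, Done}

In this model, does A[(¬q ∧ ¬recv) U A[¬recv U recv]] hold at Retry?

No

Sat(¬q) = {Load, Crit, Retry}
Sat(¬recv) = {Load, Idle, Ack, Retry, Wait, Done}
Sat(¬q ∧ ¬recv) = {Load, Retry}
A[¬recv U recv]: least fixpoint, start Z0 = Sat(recv) = {Crit}, add states in Sat(¬recv) with every successor in Z. Already a fixed point.
Sat(A[¬recv U recv]) = {Crit}
A[(¬q ∧ ¬recv) U A[¬recv U recv]]: least fixpoint, start Z0 = Sat(A[¬recv U recv]) = {Crit}, add states in Sat(¬q ∧ ¬recv) with every successor in Z. Already a fixed point.
Sat(A[(¬q ∧ ¬recv) U A[¬recv U recv]]) = {Crit}
Retry ∉ Sat(A[(¬q ∧ ¬recv) U A[¬recv U recv]]) = {Crit}, so the formula does not hold at Retry.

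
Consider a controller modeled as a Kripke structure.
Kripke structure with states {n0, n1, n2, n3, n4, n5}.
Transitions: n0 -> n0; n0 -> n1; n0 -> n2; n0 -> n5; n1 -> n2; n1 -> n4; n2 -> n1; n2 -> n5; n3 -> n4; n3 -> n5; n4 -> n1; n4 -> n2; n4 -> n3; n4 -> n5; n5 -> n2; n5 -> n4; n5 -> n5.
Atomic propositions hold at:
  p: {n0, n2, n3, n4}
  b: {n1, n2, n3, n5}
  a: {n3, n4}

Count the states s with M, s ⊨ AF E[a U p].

E[a U p]: least fixpoint, start Z0 = Sat(p) = {n0, n2, n3, n4}, add states in Sat(a) with some successor in Z. Already a fixed point.
Sat(E[a U p]) = {n0, n2, n3, n4}
AF E[a U p]: least fixpoint, start Z0 = {n0, n2, n3, n4}, add states with every successor in Z. Z1 = {n0, n1, n2, n3, n4}; fixed.
Sat(AF E[a U p]) = {n0, n1, n2, n3, n4}
|Sat(AF E[a U p])| = |{n0, n1, n2, n3, n4}| = 5.

5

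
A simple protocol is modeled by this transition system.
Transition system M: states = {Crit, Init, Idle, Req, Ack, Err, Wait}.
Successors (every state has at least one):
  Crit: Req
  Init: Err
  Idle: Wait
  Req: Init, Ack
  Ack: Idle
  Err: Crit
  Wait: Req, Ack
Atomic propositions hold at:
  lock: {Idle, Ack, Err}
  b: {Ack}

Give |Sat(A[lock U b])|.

1

A[lock U b]: least fixpoint, start Z0 = Sat(b) = {Ack}, add states in Sat(lock) with every successor in Z. Already a fixed point.
Sat(A[lock U b]) = {Ack}
|Sat(A[lock U b])| = |{Ack}| = 1.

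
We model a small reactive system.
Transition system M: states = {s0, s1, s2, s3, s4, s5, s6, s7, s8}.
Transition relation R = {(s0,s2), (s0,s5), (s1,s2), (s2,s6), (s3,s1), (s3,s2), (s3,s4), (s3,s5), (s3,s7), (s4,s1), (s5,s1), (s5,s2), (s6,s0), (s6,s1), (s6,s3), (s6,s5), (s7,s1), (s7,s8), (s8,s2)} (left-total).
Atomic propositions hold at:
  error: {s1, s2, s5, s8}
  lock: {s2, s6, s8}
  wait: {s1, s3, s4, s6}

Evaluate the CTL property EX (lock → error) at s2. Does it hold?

No

Sat(lock → error) = {s0, s1, s2, s3, s4, s5, s7, s8}
Sat(EX (lock → error)) = {s : some successor in {s0, s1, s2, s3, s4, s5, s7, s8}} = {s0, s1, s3, s4, s5, s6, s7, s8}
s2 ∉ Sat(EX (lock → error)) = {s0, s1, s3, s4, s5, s6, s7, s8}, so the formula does not hold at s2.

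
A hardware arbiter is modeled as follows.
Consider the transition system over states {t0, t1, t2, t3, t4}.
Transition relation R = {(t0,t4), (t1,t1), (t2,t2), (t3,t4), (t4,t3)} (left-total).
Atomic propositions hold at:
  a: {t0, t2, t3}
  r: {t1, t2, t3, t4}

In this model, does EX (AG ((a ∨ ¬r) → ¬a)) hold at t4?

No

Sat(¬r) = {t0}
Sat(a ∨ ¬r) = {t0, t2, t3}
Sat(¬a) = {t1, t4}
Sat((a ∨ ¬r) → ¬a) = {t1, t4}
AG ((a ∨ ¬r) → ¬a): greatest fixpoint, start Z0 = {t1, t4}, keep only states in Sat with every successor in Z. Z1 = {t1}; fixed.
Sat(AG ((a ∨ ¬r) → ¬a)) = {t1}
Sat(EX (AG ((a ∨ ¬r) → ¬a))) = {s : some successor in {t1}} = {t1}
t4 ∉ Sat(EX (AG ((a ∨ ¬r) → ¬a))) = {t1}, so the formula does not hold at t4.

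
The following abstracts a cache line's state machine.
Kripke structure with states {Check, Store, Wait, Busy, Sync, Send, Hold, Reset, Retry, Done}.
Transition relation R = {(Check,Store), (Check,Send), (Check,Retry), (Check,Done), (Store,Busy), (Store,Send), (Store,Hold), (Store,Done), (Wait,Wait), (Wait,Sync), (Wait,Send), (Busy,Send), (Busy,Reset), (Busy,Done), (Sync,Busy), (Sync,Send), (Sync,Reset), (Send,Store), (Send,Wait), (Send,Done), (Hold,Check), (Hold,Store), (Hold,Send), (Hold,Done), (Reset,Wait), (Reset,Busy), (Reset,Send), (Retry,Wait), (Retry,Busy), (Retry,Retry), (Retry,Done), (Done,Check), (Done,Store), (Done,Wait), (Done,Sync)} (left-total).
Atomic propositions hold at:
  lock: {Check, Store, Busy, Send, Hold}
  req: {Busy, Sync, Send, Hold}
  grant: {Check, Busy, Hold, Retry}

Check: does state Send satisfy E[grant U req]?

Yes

E[grant U req]: least fixpoint, start Z0 = Sat(req) = {Busy, Sync, Send, Hold}, add states in Sat(grant) with some successor in Z. Z1 = {Check, Busy, Sync, Send, Hold, Retry}; fixed.
Sat(E[grant U req]) = {Check, Busy, Sync, Send, Hold, Retry}
Send ∈ Sat(E[grant U req]) = {Check, Busy, Sync, Send, Hold, Retry}, so the formula holds at Send.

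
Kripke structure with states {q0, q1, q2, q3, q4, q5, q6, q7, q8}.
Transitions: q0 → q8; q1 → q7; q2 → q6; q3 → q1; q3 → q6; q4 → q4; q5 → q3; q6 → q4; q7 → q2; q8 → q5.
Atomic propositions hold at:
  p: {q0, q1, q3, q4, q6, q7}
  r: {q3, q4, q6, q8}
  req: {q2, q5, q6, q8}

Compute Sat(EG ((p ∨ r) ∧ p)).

Sat(p ∨ r) = {q0, q1, q3, q4, q6, q7, q8}
Sat((p ∨ r) ∧ p) = {q0, q1, q3, q4, q6, q7}
EG ((p ∨ r) ∧ p): greatest fixpoint, start Z0 = {q0, q1, q3, q4, q6, q7}, keep only states in Sat with some successor in Z. Z1 = {q1, q3, q4, q6}; Z2 = {q3, q4, q6}; fixed.
Sat(EG ((p ∨ r) ∧ p)) = {q3, q4, q6}

{q3, q4, q6}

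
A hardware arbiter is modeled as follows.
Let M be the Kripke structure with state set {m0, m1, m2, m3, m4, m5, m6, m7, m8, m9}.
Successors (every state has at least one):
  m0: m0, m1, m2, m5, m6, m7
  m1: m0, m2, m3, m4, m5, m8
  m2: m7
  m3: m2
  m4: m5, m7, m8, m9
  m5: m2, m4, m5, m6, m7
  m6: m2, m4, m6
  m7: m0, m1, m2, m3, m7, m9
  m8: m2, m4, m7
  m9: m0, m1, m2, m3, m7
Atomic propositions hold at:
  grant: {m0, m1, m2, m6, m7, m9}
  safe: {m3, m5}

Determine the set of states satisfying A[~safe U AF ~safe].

{m0, m1, m2, m3, m4, m6, m7, m8, m9}

Sat(~safe) = {m0, m1, m2, m4, m6, m7, m8, m9}
AF ~safe: least fixpoint, start Z0 = {m0, m1, m2, m4, m6, m7, m8, m9}, add states with every successor in Z. Z1 = {m0, m1, m2, m3, m4, m6, m7, m8, m9}; fixed.
Sat(AF ~safe) = {m0, m1, m2, m3, m4, m6, m7, m8, m9}
A[~safe U AF ~safe]: least fixpoint, start Z0 = Sat(AF ~safe) = {m0, m1, m2, m3, m4, m6, m7, m8, m9}, add states in Sat(~safe) with every successor in Z. Already a fixed point.
Sat(A[~safe U AF ~safe]) = {m0, m1, m2, m3, m4, m6, m7, m8, m9}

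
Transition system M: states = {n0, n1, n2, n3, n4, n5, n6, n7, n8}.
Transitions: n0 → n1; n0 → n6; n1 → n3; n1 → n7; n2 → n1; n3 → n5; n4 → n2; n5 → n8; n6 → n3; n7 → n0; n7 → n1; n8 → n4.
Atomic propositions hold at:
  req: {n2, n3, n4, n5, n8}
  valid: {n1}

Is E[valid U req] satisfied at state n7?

No

E[valid U req]: least fixpoint, start Z0 = Sat(req) = {n2, n3, n4, n5, n8}, add states in Sat(valid) with some successor in Z. Z1 = {n1, n2, n3, n4, n5, n8}; fixed.
Sat(E[valid U req]) = {n1, n2, n3, n4, n5, n8}
n7 ∉ Sat(E[valid U req]) = {n1, n2, n3, n4, n5, n8}, so the formula does not hold at n7.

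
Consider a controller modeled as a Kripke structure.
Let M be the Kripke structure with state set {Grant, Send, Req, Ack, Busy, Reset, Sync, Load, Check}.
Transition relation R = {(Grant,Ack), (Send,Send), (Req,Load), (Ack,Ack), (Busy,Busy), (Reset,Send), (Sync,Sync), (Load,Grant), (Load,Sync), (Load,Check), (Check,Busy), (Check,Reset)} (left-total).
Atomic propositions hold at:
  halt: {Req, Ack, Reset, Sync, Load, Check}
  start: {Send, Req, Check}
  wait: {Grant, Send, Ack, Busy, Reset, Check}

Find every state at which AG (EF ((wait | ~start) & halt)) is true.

Sat(~start) = {Grant, Ack, Busy, Reset, Sync, Load}
Sat(wait | ~start) = {Grant, Send, Ack, Busy, Reset, Sync, Load, Check}
Sat((wait | ~start) & halt) = {Ack, Reset, Sync, Load, Check}
EF ((wait | ~start) & halt): least fixpoint, start Z0 = {Ack, Reset, Sync, Load, Check}, add states with some successor in Z. Z1 = {Grant, Req, Ack, Reset, Sync, Load, Check}; fixed.
Sat(EF ((wait | ~start) & halt)) = {Grant, Req, Ack, Reset, Sync, Load, Check}
AG (EF ((wait | ~start) & halt)): greatest fixpoint, start Z0 = {Grant, Req, Ack, Reset, Sync, Load, Check}, keep only states in Sat with every successor in Z. Z1 = {Grant, Req, Ack, Sync, Load}; Z2 = {Grant, Req, Ack, Sync}; Z3 = {Grant, Ack, Sync}; fixed.
Sat(AG (EF ((wait | ~start) & halt))) = {Grant, Ack, Sync}

{Grant, Ack, Sync}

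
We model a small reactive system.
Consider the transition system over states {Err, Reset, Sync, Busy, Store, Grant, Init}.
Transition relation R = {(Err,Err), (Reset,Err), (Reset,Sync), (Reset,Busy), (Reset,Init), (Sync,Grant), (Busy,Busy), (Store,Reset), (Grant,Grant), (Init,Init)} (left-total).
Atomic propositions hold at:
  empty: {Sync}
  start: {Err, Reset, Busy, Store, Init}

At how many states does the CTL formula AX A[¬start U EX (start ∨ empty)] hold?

Sat(¬start) = {Sync, Grant}
Sat(start ∨ empty) = {Err, Reset, Sync, Busy, Store, Init}
Sat(EX (start ∨ empty)) = {s : some successor in {Err, Reset, Sync, Busy, Store, Init}} = {Err, Reset, Busy, Store, Init}
A[¬start U EX (start ∨ empty)]: least fixpoint, start Z0 = Sat(EX (start ∨ empty)) = {Err, Reset, Busy, Store, Init}, add states in Sat(¬start) with every successor in Z. Already a fixed point.
Sat(A[¬start U EX (start ∨ empty)]) = {Err, Reset, Busy, Store, Init}
Sat(AX A[¬start U EX (start ∨ empty)]) = {s : every successor in {Err, Reset, Busy, Store, Init}} = {Err, Busy, Store, Init}
|Sat(AX A[¬start U EX (start ∨ empty)])| = |{Err, Busy, Store, Init}| = 4.

4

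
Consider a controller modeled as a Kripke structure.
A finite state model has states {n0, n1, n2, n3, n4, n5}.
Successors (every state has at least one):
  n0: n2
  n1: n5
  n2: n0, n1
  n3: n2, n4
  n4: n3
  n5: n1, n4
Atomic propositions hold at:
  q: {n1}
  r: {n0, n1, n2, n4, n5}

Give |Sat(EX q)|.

Sat(EX q) = {s : some successor in {n1}} = {n2, n5}
|Sat(EX q)| = |{n2, n5}| = 2.

2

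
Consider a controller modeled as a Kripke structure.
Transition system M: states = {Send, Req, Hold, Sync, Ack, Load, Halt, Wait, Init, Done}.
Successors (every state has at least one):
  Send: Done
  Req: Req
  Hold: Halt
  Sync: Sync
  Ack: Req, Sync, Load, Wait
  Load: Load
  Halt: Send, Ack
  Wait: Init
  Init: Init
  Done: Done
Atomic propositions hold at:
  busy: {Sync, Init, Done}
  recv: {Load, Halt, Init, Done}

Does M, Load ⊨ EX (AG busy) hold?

AG busy: greatest fixpoint, start Z0 = {Sync, Init, Done}, keep only states in Sat with every successor in Z. Already a fixed point.
Sat(AG busy) = {Sync, Init, Done}
Sat(EX (AG busy)) = {s : some successor in {Sync, Init, Done}} = {Send, Sync, Ack, Wait, Init, Done}
Load ∉ Sat(EX (AG busy)) = {Send, Sync, Ack, Wait, Init, Done}, so the formula does not hold at Load.

No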